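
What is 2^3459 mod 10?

Powers of 2 mod 10 repeat with period 4: 2, 4, 8, 6.
3459 leaves remainder 3 on division by 4, so 2^3459 ends in 8.

8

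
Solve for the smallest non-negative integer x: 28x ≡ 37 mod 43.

9

The inverse of 28 mod 43 is 20 (since 28·20 = 560 ≡ 1).
Multiplying both sides by 20: x ≡ 20·37 = 740 ≡ 9 (mod 43).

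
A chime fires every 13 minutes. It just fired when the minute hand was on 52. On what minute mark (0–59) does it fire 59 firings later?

59·13 = 767.
767 mod 60 = 47 (since 12·60 = 720).
(52 + 47) mod 60 = 39.

39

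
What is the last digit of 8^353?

8

Last digits of 8^n: 8, 4, 2, 6 (period 4).
353 mod 4 = 1, so the last digit matches 8^1 = 8.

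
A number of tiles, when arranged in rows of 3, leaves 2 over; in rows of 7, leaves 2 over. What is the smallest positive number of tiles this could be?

2

Since 7·1 ≡ 1 (mod 3), take x = 2 + 7·((2−2)·1 mod 3) = 2 + 7·0 = 2.
Check: 2 mod 3 = 2, 2 mod 7 = 2.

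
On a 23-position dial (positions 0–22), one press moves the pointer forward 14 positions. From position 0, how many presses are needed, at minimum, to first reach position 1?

23 = 1·14 + 9
14 = 1·9 + 5
9 = 1·5 + 4
5 = 1·4 + 1
4 = 4·1 + 0
Back-substituting gives 14·5 ≡ 1 (mod 23).

5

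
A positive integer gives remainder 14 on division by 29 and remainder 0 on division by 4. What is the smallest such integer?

x ≡ 0 (mod 4) gives x ∈ {0, 4, 8, 12, 16, 20, 24, 28, …}.
The first of these with x mod 29 = 14 is 72.

72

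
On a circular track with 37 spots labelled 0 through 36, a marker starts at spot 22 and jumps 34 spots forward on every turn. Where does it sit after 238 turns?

238·34 = 8092.
Dividing 8092 by 37 gives quotient 218 and remainder 26.
(22 + 26) mod 37 = 11.

11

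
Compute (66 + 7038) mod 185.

Dividing 7038 by 185 gives quotient 38 and remainder 8.
(66 + 8) mod 185 = 74.

74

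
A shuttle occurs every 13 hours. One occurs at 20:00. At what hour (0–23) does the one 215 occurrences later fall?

7

215·13 = 2795.
2795 − 116·24 = 11, so 2795 ≡ 11 (mod 24).
(20 + 11) mod 24 = 7.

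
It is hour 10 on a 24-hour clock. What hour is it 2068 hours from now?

2068 mod 24 = 4 (since 86·24 = 2064).
(10 + 4) mod 24 = 14.

14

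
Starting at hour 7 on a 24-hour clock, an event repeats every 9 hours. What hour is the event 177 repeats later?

177·9 = 1593.
1593 mod 24 = 9 (since 66·24 = 1584).
(7 + 9) mod 24 = 16.

16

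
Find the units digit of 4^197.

4

Last digits of 4^n: 4, 6 (period 2).
197 leaves remainder 1 on division by 2, so 4^197 ends in 4.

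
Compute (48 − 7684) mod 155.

7684 − 49·155 = 89, so 7684 ≡ 89 (mod 155).
(48 − 89) mod 155 = 114.

114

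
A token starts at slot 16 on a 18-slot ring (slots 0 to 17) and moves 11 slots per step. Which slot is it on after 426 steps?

426·11 = 4686.
Dividing 4686 by 18 gives quotient 260 and remainder 6.
(16 + 6) mod 18 = 4.

4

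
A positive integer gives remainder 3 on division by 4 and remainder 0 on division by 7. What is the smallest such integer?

x ≡ 3 (mod 4) gives x ∈ {3, 7}.
The first of these with x mod 7 = 0 is 7.

7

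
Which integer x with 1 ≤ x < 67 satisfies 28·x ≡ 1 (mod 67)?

28·12 = 336 = 5·67 + 1, so 28⁻¹ ≡ 12 (mod 67).

12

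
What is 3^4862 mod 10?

9

Powers of 3 mod 10 repeat with period 4: 3, 9, 7, 1.
4862 leaves remainder 2 on division by 4, so 3^4862 ends in 9.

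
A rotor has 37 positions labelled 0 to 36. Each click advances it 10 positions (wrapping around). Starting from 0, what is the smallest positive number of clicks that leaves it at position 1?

26

37 = 3·10 + 7
10 = 1·7 + 3
7 = 2·3 + 1
3 = 3·1 + 0
Back-substituting gives 10·26 ≡ 1 (mod 37).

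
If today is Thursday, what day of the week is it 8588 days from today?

Wednesday

8588 = 1226·7 + 6, so 8588 mod 7 = 6.
Thursday + 6 days → Wednesday.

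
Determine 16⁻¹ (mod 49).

46

16·46 = 736 = 15·49 + 1, so 16⁻¹ ≡ 46 (mod 49).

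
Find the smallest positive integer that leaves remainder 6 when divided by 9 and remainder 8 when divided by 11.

96

Since 11·5 ≡ 1 (mod 9), take x = 8 + 11·((6−8)·5 mod 9) = 8 + 11·8 = 96.
Check: 96 mod 9 = 6, 96 mod 11 = 8.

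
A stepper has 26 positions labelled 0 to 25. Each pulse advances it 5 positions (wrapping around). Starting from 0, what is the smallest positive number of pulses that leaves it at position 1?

21

26 = 5·5 + 1
5 = 5·1 + 0
Back-substituting gives 5·21 ≡ 1 (mod 26).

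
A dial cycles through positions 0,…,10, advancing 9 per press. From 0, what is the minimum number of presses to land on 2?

The inverse of 9 mod 11 is 5 (since 9·5 = 45 ≡ 1).
So x ≡ 5·2 = 10 ≡ 10 (mod 11).
Check: 9·10 = 90 = 8·11 + 2.

10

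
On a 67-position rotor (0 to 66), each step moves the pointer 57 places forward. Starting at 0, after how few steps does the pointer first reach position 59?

41

The inverse of 57 mod 67 is 20 (since 57·20 = 1140 ≡ 1).
Multiplying both sides by 20: x ≡ 20·59 = 1180 ≡ 41 (mod 67).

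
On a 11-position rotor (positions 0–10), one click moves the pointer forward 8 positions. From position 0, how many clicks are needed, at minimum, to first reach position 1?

7

8·7 = 56 = 5·11 + 1, so 8⁻¹ ≡ 7 (mod 11).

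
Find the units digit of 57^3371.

Powers of 7 mod 10 repeat with period 4: 7, 9, 3, 1.
3371 leaves remainder 3 on division by 4, so 57^3371 ends in 3.

3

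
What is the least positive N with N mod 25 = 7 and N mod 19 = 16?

Since 19·4 ≡ 1 (mod 25), take x = 16 + 19·((7−16)·4 mod 25) = 16 + 19·14 = 282.
Check: 282 mod 25 = 7, 282 mod 19 = 16.

282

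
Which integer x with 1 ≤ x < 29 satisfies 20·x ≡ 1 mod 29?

16

29 = 1·20 + 9
20 = 2·9 + 2
9 = 4·2 + 1
2 = 2·1 + 0
Back-substituting gives 20·16 ≡ 1 (mod 29).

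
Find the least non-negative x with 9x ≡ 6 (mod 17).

12

The inverse of 9 mod 17 is 2 (since 9·2 = 18 ≡ 1).
So x ≡ 2·6 = 12 ≡ 12 (mod 17).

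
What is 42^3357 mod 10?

2

The units digit of 42^n cycles with period 4: 2, 4, 8, 6, …
3357 leaves remainder 1 on division by 4, so 42^3357 ends in 2.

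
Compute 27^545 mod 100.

Successive squares of 27 mod 100: 27^1≡27, 27^2≡29, 27^4≡41, 27^8≡81, 27^16≡61, 27^32≡21, 27^64≡41, 27^128≡81, 27^256≡61, 27^512≡21.
545 = 1 + 32 + 512, so 27^545 ≡ 27·21·21 ≡ 7 (mod 100).

7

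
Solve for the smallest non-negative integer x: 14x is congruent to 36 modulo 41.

26

The inverse of 14 mod 41 is 3 (since 14·3 = 42 ≡ 1).
Multiplying both sides by 3: x ≡ 3·36 = 108 ≡ 26 (mod 41).
Check: 14·26 = 364 = 8·41 + 36.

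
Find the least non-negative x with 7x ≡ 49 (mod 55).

7

7⁻¹ ≡ 8 (mod 55) because 7·8 = 56 = 1·55 + 1.
So x ≡ 8·49 = 392 ≡ 7 (mod 55).
Check: 7·7 = 49 = 0·55 + 49.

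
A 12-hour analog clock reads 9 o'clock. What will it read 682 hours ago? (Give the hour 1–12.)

11

682 mod 12 = 10 (since 56·12 = 672).
9 − 10 → 11 on a 12-hour dial.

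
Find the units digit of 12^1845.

Powers of 2 mod 10 repeat with period 4: 2, 4, 8, 6.
1845 leaves remainder 1 on division by 4, so 12^1845 ends in 2.

2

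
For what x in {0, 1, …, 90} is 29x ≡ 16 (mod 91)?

79

29⁻¹ ≡ 22 (mod 91) because 29·22 = 638 = 7·91 + 1.
Multiplying both sides by 22: x ≡ 22·16 = 352 ≡ 79 (mod 91).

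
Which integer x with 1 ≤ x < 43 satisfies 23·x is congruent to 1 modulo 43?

15

23·15 = 345 = 8·43 + 1, so 23⁻¹ ≡ 15 (mod 43).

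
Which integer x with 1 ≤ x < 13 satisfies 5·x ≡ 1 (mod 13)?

8

5·8 = 40 = 3·13 + 1, so 5⁻¹ ≡ 8 (mod 13).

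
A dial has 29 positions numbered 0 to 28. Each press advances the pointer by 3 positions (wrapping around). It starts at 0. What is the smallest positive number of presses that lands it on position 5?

21

The inverse of 3 mod 29 is 10 (since 3·10 = 30 ≡ 1).
Multiplying both sides by 10: x ≡ 10·5 = 50 ≡ 21 (mod 29).
Check: 3·21 = 63 = 2·29 + 5.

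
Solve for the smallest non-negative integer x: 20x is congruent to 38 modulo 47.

16

The inverse of 20 mod 47 is 40 (since 20·40 = 800 ≡ 1).
So x ≡ 40·38 = 1520 ≡ 16 (mod 47).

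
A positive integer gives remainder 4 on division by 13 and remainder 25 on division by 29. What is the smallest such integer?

199

x ≡ 4 (mod 13) gives x ∈ {4, 17, 30, 43, 56, 69, 82, 95, …}.
The first of these with x mod 29 = 25 is 199.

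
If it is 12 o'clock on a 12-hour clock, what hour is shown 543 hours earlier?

9

Dividing 543 by 12 gives quotient 45 and remainder 3.
12 − 3 → 9 on a 12-hour dial.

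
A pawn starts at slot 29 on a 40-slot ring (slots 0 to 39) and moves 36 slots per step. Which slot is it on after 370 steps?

370·36 = 13320.
13320 = 333·40 + 0, so 13320 mod 40 = 0.
(29 + 0) mod 40 = 29.

29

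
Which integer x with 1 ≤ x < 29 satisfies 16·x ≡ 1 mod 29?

20

29 = 1·16 + 13
16 = 1·13 + 3
13 = 4·3 + 1
3 = 3·1 + 0
Back-substituting gives 16·20 ≡ 1 (mod 29).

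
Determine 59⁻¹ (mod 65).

59·54 = 3186 = 49·65 + 1, so 59⁻¹ ≡ 54 (mod 65).

54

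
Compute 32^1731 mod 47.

34

By repeated squaring mod 47: 32^1≡32, 32^2≡37, 32^4≡6, 32^8≡36, 32^16≡27, 32^32≡24, 32^64≡12, 32^128≡3, 32^256≡9, 32^512≡34, 32^1024≡28.
Since 1731 = 1 + 2 + 64 + 128 + 512 + 1024 in binary, 32^1731 ≡ 32·37·12·3·34·28 ≡ 34 (mod 47).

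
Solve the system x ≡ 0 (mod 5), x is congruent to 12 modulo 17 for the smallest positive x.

80

Since 17·3 ≡ 1 (mod 5), take x = 12 + 17·((0−12)·3 mod 5) = 12 + 17·4 = 80.
Check: 80 mod 5 = 0, 80 mod 17 = 12.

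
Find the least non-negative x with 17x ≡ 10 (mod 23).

The inverse of 17 mod 23 is 19 (since 17·19 = 323 ≡ 1).
So x ≡ 19·10 = 190 ≡ 6 (mod 23).

6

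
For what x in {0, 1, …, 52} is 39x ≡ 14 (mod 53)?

52

The inverse of 39 mod 53 is 34 (since 39·34 = 1326 ≡ 1).
So x ≡ 34·14 = 476 ≡ 52 (mod 53).
Check: 39·52 = 2028 = 38·53 + 14.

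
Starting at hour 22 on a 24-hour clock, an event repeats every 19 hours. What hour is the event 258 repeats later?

4

258·19 = 4902.
4902 mod 24 = 6 (since 204·24 = 4896).
(22 + 6) mod 24 = 4.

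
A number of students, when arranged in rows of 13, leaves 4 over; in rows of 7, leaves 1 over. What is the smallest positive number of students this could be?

x ≡ 1 (mod 7) gives x ∈ {1, 8, 15, 22, 29, 36, 43}.
The first of these with x mod 13 = 4 is 43.

43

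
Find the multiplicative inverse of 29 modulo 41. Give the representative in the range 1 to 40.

17

29·17 = 493 = 12·41 + 1, so 29⁻¹ ≡ 17 (mod 41).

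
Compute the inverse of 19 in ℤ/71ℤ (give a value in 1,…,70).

15

19·15 = 285 = 4·71 + 1, so 19⁻¹ ≡ 15 (mod 71).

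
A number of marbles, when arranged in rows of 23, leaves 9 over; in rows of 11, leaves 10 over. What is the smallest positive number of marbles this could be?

32

x ≡ 10 (mod 11) gives x ∈ {10, 21, 32}.
The first of these with x mod 23 = 9 is 32.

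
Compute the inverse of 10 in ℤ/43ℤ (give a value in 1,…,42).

13

10·13 = 130 = 3·43 + 1, so 10⁻¹ ≡ 13 (mod 43).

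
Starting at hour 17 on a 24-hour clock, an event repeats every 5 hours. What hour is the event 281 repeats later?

6

281·5 = 1405.
1405 mod 24 = 13 (since 58·24 = 1392).
(17 + 13) mod 24 = 6.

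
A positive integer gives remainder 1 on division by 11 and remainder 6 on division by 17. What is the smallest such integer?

x ≡ 1 (mod 11) gives x ∈ {1, 12, 23}.
The first of these with x mod 17 = 6 is 23.

23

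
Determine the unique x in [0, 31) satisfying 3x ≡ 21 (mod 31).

7

3⁻¹ ≡ 21 (mod 31) because 3·21 = 63 = 2·31 + 1.
So x ≡ 21·21 = 441 ≡ 7 (mod 31).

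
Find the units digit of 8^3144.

6

The units digit of 8^n cycles with period 4: 8, 4, 2, 6, …
3144 leaves remainder 0 on division by 4, so 8^3144 ends in 6.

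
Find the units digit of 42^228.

The units digit of 42^n cycles with period 4: 2, 4, 8, 6, …
228 mod 4 = 0, so the last digit matches 2^4 = 6.

6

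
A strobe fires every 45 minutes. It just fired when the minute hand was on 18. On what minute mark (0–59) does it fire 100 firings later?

100·45 = 4500.
4500 = 75·60 + 0, so 4500 mod 60 = 0.
(18 + 0) mod 60 = 18.

18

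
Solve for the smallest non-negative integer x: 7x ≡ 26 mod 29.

12

The inverse of 7 mod 29 is 25 (since 7·25 = 175 ≡ 1).
So x ≡ 25·26 = 650 ≡ 12 (mod 29).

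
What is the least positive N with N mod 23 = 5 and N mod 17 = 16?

Since 17·19 ≡ 1 (mod 23), take x = 16 + 17·((5−16)·19 mod 23) = 16 + 17·21 = 373.
Check: 373 mod 23 = 5, 373 mod 17 = 16.

373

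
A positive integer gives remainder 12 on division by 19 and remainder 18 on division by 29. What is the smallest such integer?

221

x ≡ 12 (mod 19) gives x ∈ {12, 31, 50, 69, 88, 107, 126, 145, …}.
The first of these with x mod 29 = 18 is 221.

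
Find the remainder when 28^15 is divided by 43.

Square-and-reduce mod 43: 28^1≡28, 28^2≡10, 28^4≡14, 28^8≡24.
15 = 1 + 2 + 4 + 8, so 28^15 ≡ 28·10·14·24 ≡ 39 (mod 43).

39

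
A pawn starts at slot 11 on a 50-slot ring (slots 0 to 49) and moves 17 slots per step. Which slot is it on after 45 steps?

45·17 = 765.
765 = 15·50 + 15, so 765 mod 50 = 15.
(11 + 15) mod 50 = 26.

26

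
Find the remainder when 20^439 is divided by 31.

By repeated squaring mod 31: 20^1≡20, 20^2≡28, 20^4≡9, 20^8≡19, 20^16≡20, 20^32≡28, 20^64≡9, 20^128≡19, 20^256≡20.
439 = 1 + 2 + 4 + 16 + 32 + 128 + 256, so 20^439 ≡ 20·28·9·20·28·19·20 ≡ 9 (mod 31).

9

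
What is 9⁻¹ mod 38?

38 = 4·9 + 2
9 = 4·2 + 1
2 = 2·1 + 0
Back-substituting gives 9·17 ≡ 1 (mod 38).

17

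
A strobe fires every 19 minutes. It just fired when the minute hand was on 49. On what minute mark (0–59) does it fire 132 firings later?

132·19 = 2508.
2508 mod 60 = 48 (since 41·60 = 2460).
(49 + 48) mod 60 = 37.

37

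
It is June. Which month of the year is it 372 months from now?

June

372 mod 12 = 0 (since 31·12 = 372).
June + 0 months → June.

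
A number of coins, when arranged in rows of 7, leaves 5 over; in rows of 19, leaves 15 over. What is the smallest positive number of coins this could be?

x ≡ 5 (mod 7) gives x ∈ {5, 12, 19, 26, 33, 40, 47, 54, …}.
The first of these with x mod 19 = 15 is 110.

110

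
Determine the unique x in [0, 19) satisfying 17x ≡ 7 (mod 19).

17⁻¹ ≡ 9 (mod 19) because 17·9 = 153 = 8·19 + 1.
Multiplying both sides by 9: x ≡ 9·7 = 63 ≡ 6 (mod 19).

6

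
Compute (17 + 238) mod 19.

8

238 − 12·19 = 10, so 238 ≡ 10 (mod 19).
(17 + 10) mod 19 = 8.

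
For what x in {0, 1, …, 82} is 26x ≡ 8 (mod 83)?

45

The inverse of 26 mod 83 is 16 (since 26·16 = 416 ≡ 1).
Multiplying both sides by 16: x ≡ 16·8 = 128 ≡ 45 (mod 83).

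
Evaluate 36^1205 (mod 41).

32

By repeated squaring mod 41: 36^1≡36, 36^2≡25, 36^4≡10, 36^8≡18, 36^16≡37, 36^32≡16, 36^64≡10, 36^128≡18, 36^256≡37, 36^512≡16, 36^1024≡10.
1205 = 1 + 4 + 16 + 32 + 128 + 1024, so 36^1205 ≡ 36·10·37·16·18·10 ≡ 32 (mod 41).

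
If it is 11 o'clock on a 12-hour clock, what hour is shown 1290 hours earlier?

5

1290 mod 12 = 6 (since 107·12 = 1284).
11 − 6 → 5 on a 12-hour dial.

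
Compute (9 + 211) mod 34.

211 − 6·34 = 7, so 211 ≡ 7 (mod 34).
(9 + 7) mod 34 = 16.

16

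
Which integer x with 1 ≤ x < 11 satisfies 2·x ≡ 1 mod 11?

2·6 = 12 = 1·11 + 1, so 2⁻¹ ≡ 6 (mod 11).

6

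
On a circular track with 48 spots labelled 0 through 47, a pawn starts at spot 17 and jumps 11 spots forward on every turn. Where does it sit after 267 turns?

26

267·11 = 2937.
Dividing 2937 by 48 gives quotient 61 and remainder 9.
(17 + 9) mod 48 = 26.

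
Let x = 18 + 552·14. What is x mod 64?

2

552·14 = 7728.
7728 − 120·64 = 48, so 7728 ≡ 48 (mod 64).
(18 + 48) mod 64 = 2.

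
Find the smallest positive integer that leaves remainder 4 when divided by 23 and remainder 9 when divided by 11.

119

x ≡ 9 (mod 11) gives x ∈ {9, 20, 31, 42, 53, 64, 75, 86, …}.
The first of these with x mod 23 = 4 is 119.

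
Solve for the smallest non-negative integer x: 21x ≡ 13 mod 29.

2

21⁻¹ ≡ 18 (mod 29) because 21·18 = 378 = 13·29 + 1.
So x ≡ 18·13 = 234 ≡ 2 (mod 29).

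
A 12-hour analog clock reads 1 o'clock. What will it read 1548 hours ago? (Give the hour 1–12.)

1

1548 mod 12 = 0 (since 129·12 = 1548).
1 − 0 → 1 on a 12-hour dial.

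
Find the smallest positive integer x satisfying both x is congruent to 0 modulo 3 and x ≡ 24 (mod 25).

24

x ≡ 0 (mod 3) gives x ∈ {0, 3, 6, 9, 12, 15, 18, 21, …}.
The first of these with x mod 25 = 24 is 24.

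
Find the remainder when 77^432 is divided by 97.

Successive squares of 77 mod 97: 77^1≡77, 77^2≡12, 77^4≡47, 77^8≡75, 77^16≡96, 77^32≡1, 77^64≡1, 77^128≡1, 77^256≡1.
432 = 16 + 32 + 128 + 256, so 77^432 ≡ 96·1·1·1 ≡ 96 (mod 97).

96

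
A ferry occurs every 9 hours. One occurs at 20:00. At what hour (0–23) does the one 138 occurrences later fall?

14

138·9 = 1242.
1242 = 51·24 + 18, so 1242 mod 24 = 18.
(20 + 18) mod 24 = 14.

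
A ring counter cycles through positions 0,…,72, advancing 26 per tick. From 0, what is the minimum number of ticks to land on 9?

20

26⁻¹ ≡ 59 (mod 73) because 26·59 = 1534 = 21·73 + 1.
Multiplying both sides by 59: x ≡ 59·9 = 531 ≡ 20 (mod 73).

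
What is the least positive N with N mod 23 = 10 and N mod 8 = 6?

x ≡ 6 (mod 8) gives x ∈ {6, 14, 22, 30, 38, 46, 54, 62, …}.
The first of these with x mod 23 = 10 is 102.

102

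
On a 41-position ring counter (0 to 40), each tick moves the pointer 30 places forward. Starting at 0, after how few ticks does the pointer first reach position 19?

The inverse of 30 mod 41 is 26 (since 30·26 = 780 ≡ 1).
So x ≡ 26·19 = 494 ≡ 2 (mod 41).

2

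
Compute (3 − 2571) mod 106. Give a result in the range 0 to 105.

82

Dividing 2571 by 106 gives quotient 24 and remainder 27.
(3 − 27) mod 106 = 82.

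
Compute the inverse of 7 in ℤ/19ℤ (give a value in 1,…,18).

11

19 = 2·7 + 5
7 = 1·5 + 2
5 = 2·2 + 1
2 = 2·1 + 0
Back-substituting gives 7·11 ≡ 1 (mod 19).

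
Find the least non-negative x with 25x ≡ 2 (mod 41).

5

25⁻¹ ≡ 23 (mod 41) because 25·23 = 575 = 14·41 + 1.
Multiplying both sides by 23: x ≡ 23·2 = 46 ≡ 5 (mod 41).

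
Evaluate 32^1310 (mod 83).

By repeated squaring mod 83: 32^1≡32, 32^2≡28, 32^4≡37, 32^8≡41, 32^16≡21, 32^32≡26, 32^64≡12, 32^128≡61, 32^256≡69, 32^512≡30, 32^1024≡70.
Since 1310 = 2 + 4 + 8 + 16 + 256 + 1024 in binary, 32^1310 ≡ 28·37·41·21·69·70 ≡ 3 (mod 83).

3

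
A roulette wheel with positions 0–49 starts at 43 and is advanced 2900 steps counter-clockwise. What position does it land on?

2900 mod 50 = 0 (since 58·50 = 2900).
(43 − 0) mod 50 = 43.

43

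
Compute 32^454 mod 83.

By repeated squaring mod 83: 32^1≡32, 32^2≡28, 32^4≡37, 32^8≡41, 32^16≡21, 32^32≡26, 32^64≡12, 32^128≡61, 32^256≡69.
Since 454 = 2 + 4 + 64 + 128 + 256 in binary, 32^454 ≡ 28·37·12·61·69 ≡ 17 (mod 83).

17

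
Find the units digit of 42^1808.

6

The units digit of 42^n cycles with period 4: 2, 4, 8, 6, …
1808 leaves remainder 0 on division by 4, so 42^1808 ends in 6.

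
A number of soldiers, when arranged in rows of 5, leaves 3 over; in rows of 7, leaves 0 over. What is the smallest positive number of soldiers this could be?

28

Since 7·3 ≡ 1 (mod 5), take x = 0 + 7·((3−0)·3 mod 5) = 0 + 7·4 = 28.
Check: 28 mod 5 = 3, 28 mod 7 = 0.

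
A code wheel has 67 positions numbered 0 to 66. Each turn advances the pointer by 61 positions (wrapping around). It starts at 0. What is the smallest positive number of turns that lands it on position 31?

The inverse of 61 mod 67 is 11 (since 61·11 = 671 ≡ 1).
So x ≡ 11·31 = 341 ≡ 6 (mod 67).

6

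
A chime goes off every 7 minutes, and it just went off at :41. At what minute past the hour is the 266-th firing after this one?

266·7 = 1862.
1862 − 31·60 = 2, so 1862 ≡ 2 (mod 60).
(41 + 2) mod 60 = 43.

43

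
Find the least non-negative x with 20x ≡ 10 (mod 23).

The inverse of 20 mod 23 is 15 (since 20·15 = 300 ≡ 1).
Multiplying both sides by 15: x ≡ 15·10 = 150 ≡ 12 (mod 23).

12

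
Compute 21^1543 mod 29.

10

By repeated squaring mod 29: 21^1≡21, 21^2≡6, 21^4≡7, 21^8≡20, 21^16≡23, 21^32≡7, 21^64≡20, 21^128≡23, 21^256≡7, 21^512≡20, 21^1024≡23.
Since 1543 = 1 + 2 + 4 + 512 + 1024 in binary, 21^1543 ≡ 21·6·7·20·23 ≡ 10 (mod 29).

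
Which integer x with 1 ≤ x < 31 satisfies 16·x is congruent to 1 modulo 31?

31 = 1·16 + 15
16 = 1·15 + 1
15 = 15·1 + 0
Back-substituting gives 16·2 ≡ 1 (mod 31).

2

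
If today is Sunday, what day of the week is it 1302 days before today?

1302 = 186·7 + 0, so 1302 mod 7 = 0.
Sunday − 0 days → Sunday.

Sunday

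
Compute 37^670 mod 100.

49

By repeated squaring mod 100: 37^1≡37, 37^2≡69, 37^4≡61, 37^8≡21, 37^16≡41, 37^32≡81, 37^64≡61, 37^128≡21, 37^256≡41, 37^512≡81.
Since 670 = 2 + 4 + 8 + 16 + 128 + 512 in binary, 37^670 ≡ 69·61·21·41·21·81 ≡ 49 (mod 100).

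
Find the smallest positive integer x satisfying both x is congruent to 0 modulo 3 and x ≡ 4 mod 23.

27

x ≡ 0 (mod 3) gives x ∈ {0, 3, 6, 9, 12, 15, 18, 21, …}.
The first of these with x mod 23 = 4 is 27.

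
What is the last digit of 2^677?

The units digit of 2^n cycles with period 4: 2, 4, 8, 6, …
677 mod 4 = 1, so the last digit matches 2^1 = 2.

2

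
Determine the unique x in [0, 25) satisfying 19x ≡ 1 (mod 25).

The inverse of 19 mod 25 is 4 (since 19·4 = 76 ≡ 1).
Multiplying both sides by 4: x ≡ 4·1 = 4 ≡ 4 (mod 25).
Check: 19·4 = 76 = 3·25 + 1.

4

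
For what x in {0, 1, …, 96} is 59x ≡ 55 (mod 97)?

93

59⁻¹ ≡ 74 (mod 97) because 59·74 = 4366 = 45·97 + 1.
Multiplying both sides by 74: x ≡ 74·55 = 4070 ≡ 93 (mod 97).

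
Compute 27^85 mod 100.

7

By repeated squaring mod 100: 27^1≡27, 27^2≡29, 27^4≡41, 27^8≡81, 27^16≡61, 27^32≡21, 27^64≡41.
Since 85 = 1 + 4 + 16 + 64 in binary, 27^85 ≡ 27·41·61·41 ≡ 7 (mod 100).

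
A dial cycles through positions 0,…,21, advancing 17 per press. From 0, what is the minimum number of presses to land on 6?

17⁻¹ ≡ 13 (mod 22) because 17·13 = 221 = 10·22 + 1.
So x ≡ 13·6 = 78 ≡ 12 (mod 22).

12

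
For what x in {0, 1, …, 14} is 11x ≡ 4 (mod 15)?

The inverse of 11 mod 15 is 11 (since 11·11 = 121 ≡ 1).
Multiplying both sides by 11: x ≡ 11·4 = 44 ≡ 14 (mod 15).

14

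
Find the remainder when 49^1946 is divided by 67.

26

By repeated squaring mod 67: 49^1≡49, 49^2≡56, 49^4≡54, 49^8≡35, 49^16≡19, 49^32≡26, 49^64≡6, 49^128≡36, 49^256≡23, 49^512≡60, 49^1024≡49.
Since 1946 = 2 + 8 + 16 + 128 + 256 + 512 + 1024 in binary, 49^1946 ≡ 56·35·19·36·23·60·49 ≡ 26 (mod 67).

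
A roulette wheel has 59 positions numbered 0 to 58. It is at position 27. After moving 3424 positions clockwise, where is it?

29

3424 = 58·59 + 2, so 3424 mod 59 = 2.
(27 + 2) mod 59 = 29.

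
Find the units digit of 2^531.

8

The units digit of 2^n cycles with period 4: 2, 4, 8, 6, …
531 mod 4 = 3, so the last digit matches 2^3 = 8.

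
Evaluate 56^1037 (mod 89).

Successive squares of 56 mod 89: 56^1≡56, 56^2≡21, 56^4≡85, 56^8≡16, 56^16≡78, 56^32≡32, 56^64≡45, 56^128≡67, 56^256≡39, 56^512≡8, 56^1024≡64.
1037 = 1 + 4 + 8 + 1024, so 56^1037 ≡ 56·85·16·64 ≡ 66 (mod 89).

66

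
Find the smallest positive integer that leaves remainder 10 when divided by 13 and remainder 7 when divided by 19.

Since 19·11 ≡ 1 (mod 13), take x = 7 + 19·((10−7)·11 mod 13) = 7 + 19·7 = 140.
Check: 140 mod 13 = 10, 140 mod 19 = 7.

140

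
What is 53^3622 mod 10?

9

The units digit of 53^n cycles with period 4: 3, 9, 7, 1, …
3622 leaves remainder 2 on division by 4, so 53^3622 ends in 9.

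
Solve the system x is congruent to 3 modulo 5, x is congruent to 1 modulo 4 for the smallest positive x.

13

x ≡ 1 (mod 4) gives x ∈ {1, 5, 9, 13}.
The first of these with x mod 5 = 3 is 13.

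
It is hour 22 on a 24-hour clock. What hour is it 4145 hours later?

15

4145 mod 24 = 17 (since 172·24 = 4128).
(22 + 17) mod 24 = 15.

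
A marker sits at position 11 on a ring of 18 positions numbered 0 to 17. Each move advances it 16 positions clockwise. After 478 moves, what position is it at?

9

478·16 = 7648.
7648 = 424·18 + 16, so 7648 mod 18 = 16.
(11 + 16) mod 18 = 9.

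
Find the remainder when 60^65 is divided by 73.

Square-and-reduce mod 73: 60^1≡60, 60^2≡23, 60^4≡18, 60^8≡32, 60^16≡2, 60^32≡4, 60^64≡16.
65 = 1 + 64, so 60^65 ≡ 60·16 ≡ 11 (mod 73).

11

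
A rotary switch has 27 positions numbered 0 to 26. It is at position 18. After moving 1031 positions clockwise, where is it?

1031 − 38·27 = 5, so 1031 ≡ 5 (mod 27).
(18 + 5) mod 27 = 23.

23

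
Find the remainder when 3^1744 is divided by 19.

Successive squares of 3 mod 19: 3^1≡3, 3^2≡9, 3^4≡5, 3^8≡6, 3^16≡17, 3^32≡4, 3^64≡16, 3^128≡9, 3^256≡5, 3^512≡6, 3^1024≡17.
1744 = 16 + 64 + 128 + 512 + 1024, so 3^1744 ≡ 17·16·9·6·17 ≡ 17 (mod 19).

17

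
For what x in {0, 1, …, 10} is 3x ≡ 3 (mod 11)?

3⁻¹ ≡ 4 (mod 11) because 3·4 = 12 = 1·11 + 1.
So x ≡ 4·3 = 12 ≡ 1 (mod 11).
Check: 3·1 = 3 = 0·11 + 3.

1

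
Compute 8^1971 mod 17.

2

By repeated squaring mod 17: 8^1≡8, 8^2≡13, 8^4≡16, 8^8≡1, 8^16≡1, 8^32≡1, 8^64≡1, 8^128≡1, 8^256≡1, 8^512≡1, 8^1024≡1.
Since 1971 = 1 + 2 + 16 + 32 + 128 + 256 + 512 + 1024 in binary, 8^1971 ≡ 8·13·1·1·1·1·1·1 ≡ 2 (mod 17).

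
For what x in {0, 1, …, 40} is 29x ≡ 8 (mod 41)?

13

29⁻¹ ≡ 17 (mod 41) because 29·17 = 493 = 12·41 + 1.
So x ≡ 17·8 = 136 ≡ 13 (mod 41).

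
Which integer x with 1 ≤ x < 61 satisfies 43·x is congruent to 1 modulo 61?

43·44 = 1892 = 31·61 + 1, so 43⁻¹ ≡ 44 (mod 61).

44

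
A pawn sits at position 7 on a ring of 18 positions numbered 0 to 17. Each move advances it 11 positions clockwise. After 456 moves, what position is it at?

1

456·11 = 5016.
5016 mod 18 = 12 (since 278·18 = 5004).
(7 + 12) mod 18 = 1.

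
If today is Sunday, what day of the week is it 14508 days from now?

Dividing 14508 by 7 gives quotient 2072 and remainder 4.
Sunday + 4 days → Thursday.

Thursday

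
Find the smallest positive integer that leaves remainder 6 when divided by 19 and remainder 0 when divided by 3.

6

x ≡ 0 (mod 3) gives x ∈ {0, 3, 6}.
The first of these with x mod 19 = 6 is 6.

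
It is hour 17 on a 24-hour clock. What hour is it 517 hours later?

6

517 − 21·24 = 13, so 517 ≡ 13 (mod 24).
(17 + 13) mod 24 = 6.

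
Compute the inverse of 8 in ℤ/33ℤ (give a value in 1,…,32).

33 = 4·8 + 1
8 = 8·1 + 0
Back-substituting gives 8·29 ≡ 1 (mod 33).

29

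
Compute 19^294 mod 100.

Successive squares of 19 mod 100: 19^1≡19, 19^2≡61, 19^4≡21, 19^8≡41, 19^16≡81, 19^32≡61, 19^64≡21, 19^128≡41, 19^256≡81.
Since 294 = 2 + 4 + 32 + 256 in binary, 19^294 ≡ 61·21·61·81 ≡ 21 (mod 100).

21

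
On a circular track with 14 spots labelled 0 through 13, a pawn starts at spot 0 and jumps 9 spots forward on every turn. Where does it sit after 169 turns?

169·9 = 1521.
1521 − 108·14 = 9, so 1521 ≡ 9 (mod 14).
(0 + 9) mod 14 = 9.

9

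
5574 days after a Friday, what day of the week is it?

Sunday

5574 = 796·7 + 2, so 5574 mod 7 = 2.
Friday + 2 days → Sunday.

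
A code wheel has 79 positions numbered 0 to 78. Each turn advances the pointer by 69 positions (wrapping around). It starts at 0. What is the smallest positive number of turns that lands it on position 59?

69⁻¹ ≡ 71 (mod 79) because 69·71 = 4899 = 62·79 + 1.
So x ≡ 71·59 = 4189 ≡ 2 (mod 79).
Check: 69·2 = 138 = 1·79 + 59.

2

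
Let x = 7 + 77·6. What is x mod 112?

77·6 = 462.
462 mod 112 = 14 (since 4·112 = 448).
(7 + 14) mod 112 = 21.

21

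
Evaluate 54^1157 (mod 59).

42

By repeated squaring mod 59: 54^1≡54, 54^2≡25, 54^4≡35, 54^8≡45, 54^16≡19, 54^32≡7, 54^64≡49, 54^128≡41, 54^256≡29, 54^512≡15, 54^1024≡48.
1157 = 1 + 4 + 128 + 1024, so 54^1157 ≡ 54·35·41·48 ≡ 42 (mod 59).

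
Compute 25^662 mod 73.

36

By repeated squaring mod 73: 25^1≡25, 25^2≡41, 25^4≡2, 25^8≡4, 25^16≡16, 25^32≡37, 25^64≡55, 25^128≡32, 25^256≡2, 25^512≡4.
Since 662 = 2 + 4 + 16 + 128 + 512 in binary, 25^662 ≡ 41·2·16·32·4 ≡ 36 (mod 73).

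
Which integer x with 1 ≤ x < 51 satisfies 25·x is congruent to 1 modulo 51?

51 = 2·25 + 1
25 = 25·1 + 0
Back-substituting gives 25·49 ≡ 1 (mod 51).

49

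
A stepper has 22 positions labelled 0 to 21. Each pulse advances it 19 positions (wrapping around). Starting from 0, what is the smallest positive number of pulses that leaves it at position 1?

19·7 = 133 = 6·22 + 1, so 19⁻¹ ≡ 7 (mod 22).

7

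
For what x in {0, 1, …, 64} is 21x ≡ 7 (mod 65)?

22

21⁻¹ ≡ 31 (mod 65) because 21·31 = 651 = 10·65 + 1.
Multiplying both sides by 31: x ≡ 31·7 = 217 ≡ 22 (mod 65).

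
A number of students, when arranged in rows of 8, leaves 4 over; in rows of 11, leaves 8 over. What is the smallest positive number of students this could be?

52

Since 11·3 ≡ 1 (mod 8), take x = 8 + 11·((4−8)·3 mod 8) = 8 + 11·4 = 52.
Check: 52 mod 8 = 4, 52 mod 11 = 8.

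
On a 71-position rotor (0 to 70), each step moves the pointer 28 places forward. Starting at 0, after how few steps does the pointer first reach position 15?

28⁻¹ ≡ 33 (mod 71) because 28·33 = 924 = 13·71 + 1.
So x ≡ 33·15 = 495 ≡ 69 (mod 71).

69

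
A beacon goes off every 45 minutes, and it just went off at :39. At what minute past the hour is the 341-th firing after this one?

24

341·45 = 15345.
15345 = 255·60 + 45, so 15345 mod 60 = 45.
(39 + 45) mod 60 = 24.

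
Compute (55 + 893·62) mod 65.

41

893·62 = 55366.
55366 − 851·65 = 51, so 55366 ≡ 51 (mod 65).
(55 + 51) mod 65 = 41.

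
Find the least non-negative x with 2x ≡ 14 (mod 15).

The inverse of 2 mod 15 is 8 (since 2·8 = 16 ≡ 1).
Multiplying both sides by 8: x ≡ 8·14 = 112 ≡ 7 (mod 15).

7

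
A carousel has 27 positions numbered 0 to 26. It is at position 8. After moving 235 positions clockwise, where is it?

Dividing 235 by 27 gives quotient 8 and remainder 19.
(8 + 19) mod 27 = 0.

0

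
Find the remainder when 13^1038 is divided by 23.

18

By repeated squaring mod 23: 13^1≡13, 13^2≡8, 13^4≡18, 13^8≡2, 13^16≡4, 13^32≡16, 13^64≡3, 13^128≡9, 13^256≡12, 13^512≡6, 13^1024≡13.
1038 = 2 + 4 + 8 + 1024, so 13^1038 ≡ 8·18·2·13 ≡ 18 (mod 23).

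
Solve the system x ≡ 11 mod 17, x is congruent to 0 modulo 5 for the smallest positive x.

45

x ≡ 0 (mod 5) gives x ∈ {0, 5, 10, 15, 20, 25, 30, 35, …}.
The first of these with x mod 17 = 11 is 45.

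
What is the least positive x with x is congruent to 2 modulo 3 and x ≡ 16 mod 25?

41

x ≡ 2 (mod 3) gives x ∈ {2, 5, 8, 11, 14, 17, 20, 23, …}.
The first of these with x mod 25 = 16 is 41.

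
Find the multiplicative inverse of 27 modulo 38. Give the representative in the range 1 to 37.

27·31 = 837 = 22·38 + 1, so 27⁻¹ ≡ 31 (mod 38).

31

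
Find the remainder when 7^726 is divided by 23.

1

Successive squares of 7 mod 23: 7^1≡7, 7^2≡3, 7^4≡9, 7^8≡12, 7^16≡6, 7^32≡13, 7^64≡8, 7^128≡18, 7^256≡2, 7^512≡4.
Since 726 = 2 + 4 + 16 + 64 + 128 + 512 in binary, 7^726 ≡ 3·9·6·8·18·4 ≡ 1 (mod 23).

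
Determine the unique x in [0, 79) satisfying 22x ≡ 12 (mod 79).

58

22⁻¹ ≡ 18 (mod 79) because 22·18 = 396 = 5·79 + 1.
So x ≡ 18·12 = 216 ≡ 58 (mod 79).
Check: 22·58 = 1276 = 16·79 + 12.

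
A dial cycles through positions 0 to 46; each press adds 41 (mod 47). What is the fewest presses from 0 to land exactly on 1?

47 = 1·41 + 6
41 = 6·6 + 5
6 = 1·5 + 1
5 = 5·1 + 0
Back-substituting gives 41·39 ≡ 1 (mod 47).

39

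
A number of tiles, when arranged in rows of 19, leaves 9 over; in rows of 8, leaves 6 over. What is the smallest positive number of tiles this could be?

Since 8·12 ≡ 1 (mod 19), take x = 6 + 8·((9−6)·12 mod 19) = 6 + 8·17 = 142.
Check: 142 mod 19 = 9, 142 mod 8 = 6.

142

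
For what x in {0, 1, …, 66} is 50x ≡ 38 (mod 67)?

49

The inverse of 50 mod 67 is 63 (since 50·63 = 3150 ≡ 1).
So x ≡ 63·38 = 2394 ≡ 49 (mod 67).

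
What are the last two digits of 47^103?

Square-and-reduce mod 100: 47^1≡47, 47^2≡9, 47^4≡81, 47^8≡61, 47^16≡21, 47^32≡41, 47^64≡81.
Since 103 = 1 + 2 + 4 + 32 + 64 in binary, 47^103 ≡ 47·9·81·41·81 ≡ 23 (mod 100).

23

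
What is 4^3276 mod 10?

The units digit of 4^n cycles with period 2: 4, 6, …
3276 mod 2 = 0, so the last digit matches 4^2 = 6.

6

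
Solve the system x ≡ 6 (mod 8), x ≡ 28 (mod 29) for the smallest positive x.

86

x ≡ 6 (mod 8) gives x ∈ {6, 14, 22, 30, 38, 46, 54, 62, …}.
The first of these with x mod 29 = 28 is 86.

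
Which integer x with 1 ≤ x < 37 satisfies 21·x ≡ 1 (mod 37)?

37 = 1·21 + 16
21 = 1·16 + 5
16 = 3·5 + 1
5 = 5·1 + 0
Back-substituting gives 21·30 ≡ 1 (mod 37).

30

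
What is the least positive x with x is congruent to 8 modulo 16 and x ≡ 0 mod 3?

x ≡ 0 (mod 3) gives x ∈ {0, 3, 6, 9, 12, 15, 18, 21, …}.
The first of these with x mod 16 = 8 is 24.

24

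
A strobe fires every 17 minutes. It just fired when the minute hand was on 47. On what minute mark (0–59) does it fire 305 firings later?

12

305·17 = 5185.
Dividing 5185 by 60 gives quotient 86 and remainder 25.
(47 + 25) mod 60 = 12.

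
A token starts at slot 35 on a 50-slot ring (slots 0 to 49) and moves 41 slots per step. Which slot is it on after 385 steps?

385·41 = 15785.
15785 = 315·50 + 35, so 15785 mod 50 = 35.
(35 + 35) mod 50 = 20.

20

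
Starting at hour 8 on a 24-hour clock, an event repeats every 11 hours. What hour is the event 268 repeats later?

4

268·11 = 2948.
Dividing 2948 by 24 gives quotient 122 and remainder 20.
(8 + 20) mod 24 = 4.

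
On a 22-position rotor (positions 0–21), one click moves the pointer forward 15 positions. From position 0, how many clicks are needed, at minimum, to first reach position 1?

22 = 1·15 + 7
15 = 2·7 + 1
7 = 7·1 + 0
Back-substituting gives 15·3 ≡ 1 (mod 22).

3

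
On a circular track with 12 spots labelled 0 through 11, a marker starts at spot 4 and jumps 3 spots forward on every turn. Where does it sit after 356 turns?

4

356·3 = 1068.
1068 mod 12 = 0 (since 89·12 = 1068).
(4 + 0) mod 12 = 4.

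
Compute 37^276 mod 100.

Successive squares of 37 mod 100: 37^1≡37, 37^2≡69, 37^4≡61, 37^8≡21, 37^16≡41, 37^32≡81, 37^64≡61, 37^128≡21, 37^256≡41.
Since 276 = 4 + 16 + 256 in binary, 37^276 ≡ 61·41·41 ≡ 41 (mod 100).

41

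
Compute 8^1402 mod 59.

57

Square-and-reduce mod 59: 8^1≡8, 8^2≡5, 8^4≡25, 8^8≡35, 8^16≡45, 8^32≡19, 8^64≡7, 8^128≡49, 8^256≡41, 8^512≡29, 8^1024≡15.
Since 1402 = 2 + 8 + 16 + 32 + 64 + 256 + 1024 in binary, 8^1402 ≡ 5·35·45·19·7·41·15 ≡ 57 (mod 59).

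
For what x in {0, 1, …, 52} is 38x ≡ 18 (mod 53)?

The inverse of 38 mod 53 is 7 (since 38·7 = 266 ≡ 1).
So x ≡ 7·18 = 126 ≡ 20 (mod 53).

20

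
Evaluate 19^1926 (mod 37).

By repeated squaring mod 37: 19^1≡19, 19^2≡28, 19^4≡7, 19^8≡12, 19^16≡33, 19^32≡16, 19^64≡34, 19^128≡9, 19^256≡7, 19^512≡12, 19^1024≡33.
1926 = 2 + 4 + 128 + 256 + 512 + 1024, so 19^1926 ≡ 28·7·9·7·12·33 ≡ 36 (mod 37).

36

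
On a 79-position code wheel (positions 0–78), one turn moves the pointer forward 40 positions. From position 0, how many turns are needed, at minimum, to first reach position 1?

2

40·2 = 80 = 1·79 + 1, so 40⁻¹ ≡ 2 (mod 79).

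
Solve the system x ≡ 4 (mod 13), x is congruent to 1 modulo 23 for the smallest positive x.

x ≡ 4 (mod 13) gives x ∈ {4, 17, 30, 43, 56, 69, 82, 95, …}.
The first of these with x mod 23 = 1 is 277.

277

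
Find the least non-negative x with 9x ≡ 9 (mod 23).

1

The inverse of 9 mod 23 is 18 (since 9·18 = 162 ≡ 1).
Multiplying both sides by 18: x ≡ 18·9 = 162 ≡ 1 (mod 23).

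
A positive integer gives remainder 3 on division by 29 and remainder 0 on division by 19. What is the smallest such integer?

x ≡ 0 (mod 19) gives x ∈ {0, 19, 38, 57, 76, 95, 114, 133, …}.
The first of these with x mod 29 = 3 is 380.

380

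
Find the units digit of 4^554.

The units digit of 4^n cycles with period 2: 4, 6, …
554 mod 2 = 0, so the last digit matches 4^2 = 6.

6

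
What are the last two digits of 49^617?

Successive squares of 49 mod 100: 49^1≡49, 49^2≡1, 49^4≡1, 49^8≡1, 49^16≡1, 49^32≡1, 49^64≡1, 49^128≡1, 49^256≡1, 49^512≡1.
617 = 1 + 8 + 32 + 64 + 512, so 49^617 ≡ 49·1·1·1·1 ≡ 49 (mod 100).

49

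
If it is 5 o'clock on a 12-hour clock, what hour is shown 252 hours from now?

252 = 21·12 + 0, so 252 mod 12 = 0.
5 + 0 → 5 on a 12-hour dial.

5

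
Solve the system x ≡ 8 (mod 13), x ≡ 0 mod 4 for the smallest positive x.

8

Since 4·10 ≡ 1 (mod 13), take x = 0 + 4·((8−0)·10 mod 13) = 0 + 4·2 = 8.
Check: 8 mod 13 = 8, 8 mod 4 = 0.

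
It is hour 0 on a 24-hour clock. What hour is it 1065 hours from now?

9

Dividing 1065 by 24 gives quotient 44 and remainder 9.
(0 + 9) mod 24 = 9.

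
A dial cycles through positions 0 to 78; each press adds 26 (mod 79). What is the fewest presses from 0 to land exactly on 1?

76

79 = 3·26 + 1
26 = 26·1 + 0
Back-substituting gives 26·76 ≡ 1 (mod 79).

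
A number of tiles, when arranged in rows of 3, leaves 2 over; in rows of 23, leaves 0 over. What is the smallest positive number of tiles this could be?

Since 23·2 ≡ 1 (mod 3), take x = 0 + 23·((2−0)·2 mod 3) = 0 + 23·1 = 23.
Check: 23 mod 3 = 2, 23 mod 23 = 0.

23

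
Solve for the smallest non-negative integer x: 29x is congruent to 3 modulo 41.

10

The inverse of 29 mod 41 is 17 (since 29·17 = 493 ≡ 1).
Multiplying both sides by 17: x ≡ 17·3 = 51 ≡ 10 (mod 41).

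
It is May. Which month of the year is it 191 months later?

April

191 mod 12 = 11 (since 15·12 = 180).
May + 11 months → April.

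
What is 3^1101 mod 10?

3

The units digit of 3^n cycles with period 4: 3, 9, 7, 1, …
1101 leaves remainder 1 on division by 4, so 3^1101 ends in 3.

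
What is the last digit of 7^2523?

Powers of 7 mod 10 repeat with period 4: 7, 9, 3, 1.
2523 leaves remainder 3 on division by 4, so 7^2523 ends in 3.

3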